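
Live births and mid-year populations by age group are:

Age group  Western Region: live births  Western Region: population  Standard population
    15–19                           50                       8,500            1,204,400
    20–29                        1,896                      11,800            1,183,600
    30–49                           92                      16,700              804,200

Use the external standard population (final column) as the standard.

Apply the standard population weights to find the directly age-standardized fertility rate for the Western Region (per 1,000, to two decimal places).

63.18

Age-specific rates per 1,000 for the Western Region: 5.882, 160.678, 5.509.
Standard total = 3,192,200; weights = 0.3773, 0.3708, 0.2519.
Standardized rate: 0.3773×5.882 + 0.3708×160.678 + 0.2519×5.509 = 63.1832 per 1,000.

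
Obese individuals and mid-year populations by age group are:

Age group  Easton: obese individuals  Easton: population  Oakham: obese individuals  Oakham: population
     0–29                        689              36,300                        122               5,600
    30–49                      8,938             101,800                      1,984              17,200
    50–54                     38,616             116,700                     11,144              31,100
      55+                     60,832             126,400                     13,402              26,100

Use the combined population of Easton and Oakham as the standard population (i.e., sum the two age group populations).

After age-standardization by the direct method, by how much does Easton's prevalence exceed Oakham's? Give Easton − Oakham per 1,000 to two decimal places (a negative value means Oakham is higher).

-26.81

Age-specific rates per 1,000 for Easton: 18.981, 87.800, 330.900, 481.266.
For Oakham: 21.786, 115.349, 358.328, 513.487.
Combined standard total = 461,200; weights = 0.0908, 0.2580, 0.3205, 0.3307.
Easton: 0.0908×18.981 + 0.2580×87.800 + 0.3205×330.900 + 0.3307×481.266 = 289.5565 per 1,000.
Oakham: 0.0908×21.786 + 0.2580×115.349 + 0.3205×358.328 + 0.3307×513.487 = 316.3636 per 1,000.
Difference = 289.5565 − 316.3636 = -26.8071.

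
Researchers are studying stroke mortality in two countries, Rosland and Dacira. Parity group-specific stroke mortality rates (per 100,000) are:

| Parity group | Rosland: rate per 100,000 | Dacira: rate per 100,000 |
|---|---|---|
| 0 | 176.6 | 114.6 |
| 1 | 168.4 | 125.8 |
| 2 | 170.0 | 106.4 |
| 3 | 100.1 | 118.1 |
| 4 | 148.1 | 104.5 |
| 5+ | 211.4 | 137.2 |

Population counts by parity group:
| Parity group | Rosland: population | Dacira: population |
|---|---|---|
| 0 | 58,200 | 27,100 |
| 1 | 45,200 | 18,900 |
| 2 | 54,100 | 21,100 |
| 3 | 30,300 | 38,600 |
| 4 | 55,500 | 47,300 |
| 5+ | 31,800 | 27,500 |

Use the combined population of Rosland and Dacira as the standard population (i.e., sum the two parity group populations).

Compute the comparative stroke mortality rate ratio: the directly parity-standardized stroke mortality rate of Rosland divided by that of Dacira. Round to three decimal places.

1.387

Combined standard total = 455,600; weights = 0.1872, 0.1407, 0.1651, 0.1512, 0.2256, 0.1302.
Rosland: 0.1872×176.6 + 0.1407×168.4 + 0.1651×170.0 + 0.1512×100.1 + 0.2256×148.1 + 0.1302×211.4 = 160.8868 per 100,000.
Dacira: 0.1872×114.6 + 0.1407×125.8 + 0.1651×106.4 + 0.1512×118.1 + 0.2256×104.5 + 0.1302×137.2 = 116.0142 per 100,000.
Ratio = 160.8868 ÷ 116.0142 = 1.38678.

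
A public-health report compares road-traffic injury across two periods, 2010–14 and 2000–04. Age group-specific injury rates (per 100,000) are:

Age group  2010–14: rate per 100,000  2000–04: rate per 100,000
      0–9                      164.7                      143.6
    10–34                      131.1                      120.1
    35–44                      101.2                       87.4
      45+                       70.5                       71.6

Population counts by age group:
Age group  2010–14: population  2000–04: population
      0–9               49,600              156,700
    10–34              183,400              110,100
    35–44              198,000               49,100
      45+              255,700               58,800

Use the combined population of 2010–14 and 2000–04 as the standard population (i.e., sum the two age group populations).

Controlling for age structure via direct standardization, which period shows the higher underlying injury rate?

2010–14

Combined standard total = 1,061,400; weights = 0.1944, 0.2765, 0.2328, 0.2963.
2010–14: 0.1944×164.7 + 0.2765×131.1 + 0.2328×101.2 + 0.2963×70.5 = 112.7136 per 100,000.
2000–04: 0.1944×143.6 + 0.2765×120.1 + 0.2328×87.4 + 0.2963×71.6 = 102.6840 per 100,000.
The crude rates (102.34 vs 118.03) would put 2000–04 higher, but that reflects its age composition; once standardized to a common age structure, 2010–14 has the higher underlying rate.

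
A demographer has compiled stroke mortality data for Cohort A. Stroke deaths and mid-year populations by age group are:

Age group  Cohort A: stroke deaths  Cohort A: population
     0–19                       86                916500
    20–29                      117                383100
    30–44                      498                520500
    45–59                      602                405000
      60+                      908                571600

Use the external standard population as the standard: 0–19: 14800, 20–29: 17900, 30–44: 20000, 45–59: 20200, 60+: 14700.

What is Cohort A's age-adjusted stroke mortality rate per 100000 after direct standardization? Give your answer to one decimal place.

90.6

Age-specific rates per 100000 for Cohort A: 9.38, 30.54, 95.68, 148.64, 158.85.
Standard total = 87600; weights = 0.1689, 0.2043, 0.2283, 0.2306, 0.1678.
Standardized rate: 0.1689×9.38 + 0.2043×30.54 + 0.2283×95.68 + 0.2306×148.64 + 0.1678×158.85 = 90.6026 per 100000.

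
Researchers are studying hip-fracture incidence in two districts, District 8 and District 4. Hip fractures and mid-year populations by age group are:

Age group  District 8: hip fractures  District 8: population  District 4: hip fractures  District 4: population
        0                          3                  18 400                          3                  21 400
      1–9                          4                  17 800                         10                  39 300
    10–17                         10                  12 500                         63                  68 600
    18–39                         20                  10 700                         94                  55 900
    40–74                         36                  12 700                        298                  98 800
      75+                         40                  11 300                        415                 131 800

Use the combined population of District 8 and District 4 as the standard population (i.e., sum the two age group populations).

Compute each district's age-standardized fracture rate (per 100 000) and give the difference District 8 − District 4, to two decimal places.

Age-specific rates per 100 000 for District 8: 16.30, 22.47, 80.00, 186.92, 283.46, 353.98.
For District 4: 14.02, 25.45, 91.84, 168.16, 301.62, 314.87.
Combined standard total = 499 200; weights = 0.0797, 0.1144, 0.1625, 0.1334, 0.2234, 0.2867.
District 8: 0.0797×16.30 + 0.1144×22.47 + 0.1625×80.00 + 0.1334×186.92 + 0.2234×283.46 + 0.2867×353.98 = 206.5902 per 100 000.
District 4: 0.0797×14.02 + 0.1144×25.45 + 0.1625×91.84 + 0.1334×168.16 + 0.2234×301.62 + 0.2867×314.87 = 199.0119 per 100 000.
Difference = 206.5902 − 199.0119 = 7.5783.

7.58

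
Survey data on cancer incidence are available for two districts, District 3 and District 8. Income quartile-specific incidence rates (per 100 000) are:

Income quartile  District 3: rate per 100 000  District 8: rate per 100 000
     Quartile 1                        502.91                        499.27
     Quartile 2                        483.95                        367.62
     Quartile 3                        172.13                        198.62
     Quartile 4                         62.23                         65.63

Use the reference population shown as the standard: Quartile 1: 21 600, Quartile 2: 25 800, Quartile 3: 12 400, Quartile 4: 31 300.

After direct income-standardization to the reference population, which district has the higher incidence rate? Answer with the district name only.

District 3

Standard total = 91 100; weights = 0.2371, 0.2832, 0.1361, 0.3436.
District 3: 0.2371×502.91 + 0.2832×483.95 + 0.1361×172.13 + 0.3436×62.23 = 301.1084 per 100 000.
District 8: 0.2371×499.27 + 0.2832×367.62 + 0.1361×198.62 + 0.3436×65.63 = 272.0739 per 100 000.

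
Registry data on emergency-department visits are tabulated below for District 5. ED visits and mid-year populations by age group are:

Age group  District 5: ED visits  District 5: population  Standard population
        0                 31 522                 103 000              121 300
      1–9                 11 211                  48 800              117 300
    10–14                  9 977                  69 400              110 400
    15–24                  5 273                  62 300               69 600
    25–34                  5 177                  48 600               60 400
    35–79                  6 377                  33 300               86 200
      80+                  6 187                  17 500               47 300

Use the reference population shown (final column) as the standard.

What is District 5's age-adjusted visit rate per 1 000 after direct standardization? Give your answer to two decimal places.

Age-specific rates per 1 000 for District 5: 306.039, 229.734, 143.761, 84.639, 106.523, 191.502, 353.543.
Standard total = 612 500; weights = 0.1980, 0.1915, 0.1802, 0.1136, 0.0986, 0.1407, 0.0772.
Standardized rate: 0.1980×306.039 + 0.1915×229.734 + 0.1802×143.761 + 0.1136×84.639 + 0.0986×106.523 + 0.1407×191.502 + 0.0772×353.543 = 204.8919 per 1 000.

204.89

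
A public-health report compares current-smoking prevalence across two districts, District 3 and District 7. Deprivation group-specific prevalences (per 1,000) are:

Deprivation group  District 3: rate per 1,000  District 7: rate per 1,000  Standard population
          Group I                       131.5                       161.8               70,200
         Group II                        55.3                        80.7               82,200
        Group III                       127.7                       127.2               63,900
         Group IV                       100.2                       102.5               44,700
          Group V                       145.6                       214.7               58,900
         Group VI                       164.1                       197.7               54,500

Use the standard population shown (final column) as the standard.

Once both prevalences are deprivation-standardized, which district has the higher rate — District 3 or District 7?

Standard total = 374,400; weights = 0.1875, 0.2196, 0.1707, 0.1194, 0.1573, 0.1456.
District 3: 0.1875×131.5 + 0.2196×55.3 + 0.1707×127.7 + 0.1194×100.2 + 0.1573×145.6 + 0.1456×164.1 = 117.3483 per 1,000.
District 7: 0.1875×161.8 + 0.2196×80.7 + 0.1707×127.2 + 0.1194×102.5 + 0.1573×214.7 + 0.1456×197.7 = 144.5572 per 1,000.

District 7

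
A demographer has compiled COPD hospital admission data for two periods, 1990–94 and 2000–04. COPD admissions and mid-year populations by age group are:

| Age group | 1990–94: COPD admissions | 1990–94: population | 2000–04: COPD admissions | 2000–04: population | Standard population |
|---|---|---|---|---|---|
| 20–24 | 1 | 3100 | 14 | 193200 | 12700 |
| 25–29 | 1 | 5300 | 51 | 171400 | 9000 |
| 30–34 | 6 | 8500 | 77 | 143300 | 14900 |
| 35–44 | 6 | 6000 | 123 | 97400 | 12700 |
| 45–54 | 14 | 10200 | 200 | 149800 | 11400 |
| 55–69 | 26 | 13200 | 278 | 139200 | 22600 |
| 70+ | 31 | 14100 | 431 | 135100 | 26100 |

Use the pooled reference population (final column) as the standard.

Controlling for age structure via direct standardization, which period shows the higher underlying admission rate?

Age-specific rates per 10000 for 1990–94: 3.23, 1.89, 7.06, 10.00, 13.73, 19.70, 21.99.
For 2000–04: 0.72, 2.98, 5.37, 12.63, 13.35, 19.97, 31.90.
Standard total = 109400; weights = 0.1161, 0.0823, 0.1362, 0.1161, 0.1042, 0.2066, 0.2386.
1990–94: 0.1161×3.23 + 0.0823×1.89 + 0.1362×7.06 + 0.1161×10.00 + 0.1042×13.73 + 0.2066×19.70 + 0.2386×21.99 = 13.3965 per 10000.
2000–04: 0.1161×0.72 + 0.0823×2.98 + 0.1362×5.37 + 0.1161×12.63 + 0.1042×13.35 + 0.2066×19.97 + 0.2386×31.90 = 15.6547 per 10000.
The crude rates (14.07 vs 11.40) would put 1990–94 higher, but that reflects its age composition; once standardized to a common age structure, 2000–04 has the higher underlying rate.

2000–04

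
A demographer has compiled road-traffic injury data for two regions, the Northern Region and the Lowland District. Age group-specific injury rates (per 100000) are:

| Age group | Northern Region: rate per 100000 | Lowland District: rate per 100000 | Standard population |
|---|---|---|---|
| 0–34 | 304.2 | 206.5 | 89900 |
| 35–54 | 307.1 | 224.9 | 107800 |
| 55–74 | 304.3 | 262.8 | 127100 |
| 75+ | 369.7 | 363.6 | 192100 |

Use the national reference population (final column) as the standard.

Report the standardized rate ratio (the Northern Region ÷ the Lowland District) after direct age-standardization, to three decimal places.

1.165

Standard total = 516900; weights = 0.1739, 0.2086, 0.2459, 0.3716.
The Northern Region: 0.1739×304.2 + 0.2086×307.1 + 0.2459×304.3 + 0.3716×369.7 = 329.1717 per 100000.
The Lowland District: 0.1739×206.5 + 0.2086×224.9 + 0.2459×262.8 + 0.3716×363.6 = 282.5653 per 100000.
Ratio = 329.1717 ÷ 282.5653 = 1.16494.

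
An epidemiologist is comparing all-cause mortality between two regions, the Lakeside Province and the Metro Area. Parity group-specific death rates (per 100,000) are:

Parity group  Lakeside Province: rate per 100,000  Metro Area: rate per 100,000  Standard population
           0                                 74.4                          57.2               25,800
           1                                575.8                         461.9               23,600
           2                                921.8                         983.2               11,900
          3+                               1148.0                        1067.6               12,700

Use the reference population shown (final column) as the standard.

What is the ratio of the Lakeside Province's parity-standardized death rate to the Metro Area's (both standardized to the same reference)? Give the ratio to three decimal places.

1.091

Standard total = 74,000; weights = 0.3486, 0.3189, 0.1608, 0.1716.
The Lakeside Province: 0.3486×74.4 + 0.3189×575.8 + 0.1608×921.8 + 0.1716×1148.0 = 554.8300 per 100,000.
The Metro Area: 0.3486×57.2 + 0.3189×461.9 + 0.1608×983.2 + 0.1716×1067.6 = 508.5838 per 100,000.
Ratio = 554.8300 ÷ 508.5838 = 1.09093.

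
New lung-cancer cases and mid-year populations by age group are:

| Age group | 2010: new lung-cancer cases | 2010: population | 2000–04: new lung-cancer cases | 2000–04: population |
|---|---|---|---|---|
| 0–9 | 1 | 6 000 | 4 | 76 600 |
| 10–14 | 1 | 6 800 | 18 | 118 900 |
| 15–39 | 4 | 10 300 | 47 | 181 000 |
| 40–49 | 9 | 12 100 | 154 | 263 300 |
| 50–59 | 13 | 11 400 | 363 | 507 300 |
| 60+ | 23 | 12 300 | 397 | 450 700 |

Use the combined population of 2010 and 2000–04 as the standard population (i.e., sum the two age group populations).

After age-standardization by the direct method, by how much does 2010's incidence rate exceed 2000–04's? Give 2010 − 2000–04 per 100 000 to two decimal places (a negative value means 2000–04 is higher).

45.61

Age-specific rates per 100 000 for 2010: 16.67, 14.71, 38.83, 74.38, 114.04, 186.99.
For 2000–04: 5.22, 15.14, 25.97, 58.49, 71.56, 88.09.
Combined standard total = 1 656 700; weights = 0.0499, 0.0759, 0.1155, 0.1662, 0.3131, 0.2795.
2010: 0.0499×16.67 + 0.0759×14.71 + 0.1155×38.83 + 0.1662×74.38 + 0.3131×114.04 + 0.2795×186.99 = 106.7579 per 100 000.
2000–04: 0.0499×5.22 + 0.0759×15.14 + 0.1155×25.97 + 0.1662×58.49 + 0.3131×71.56 + 0.2795×88.09 = 61.1509 per 100 000.
Difference = 106.7579 − 61.1509 = 45.6071.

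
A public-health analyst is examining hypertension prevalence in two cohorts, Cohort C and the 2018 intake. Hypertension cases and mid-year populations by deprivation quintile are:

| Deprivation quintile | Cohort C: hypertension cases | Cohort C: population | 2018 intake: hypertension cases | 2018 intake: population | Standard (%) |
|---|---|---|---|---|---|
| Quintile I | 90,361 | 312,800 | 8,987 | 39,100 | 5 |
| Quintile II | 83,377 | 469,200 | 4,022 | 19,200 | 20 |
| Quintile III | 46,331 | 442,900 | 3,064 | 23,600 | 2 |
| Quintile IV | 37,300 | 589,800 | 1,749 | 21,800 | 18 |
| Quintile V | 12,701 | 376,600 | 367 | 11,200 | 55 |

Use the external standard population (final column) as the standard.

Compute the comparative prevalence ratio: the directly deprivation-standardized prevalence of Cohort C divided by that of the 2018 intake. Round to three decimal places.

0.927

Deprivation-specific rates per 1,000 for Cohort C: 288.878, 177.700, 104.608, 63.242, 33.725.
For the 2018 intake: 229.847, 209.479, 129.831, 80.229, 32.768.
Standard weights: 0.05, 0.20, 0.02, 0.18, 0.55.
Cohort C: 0.0500×288.878 + 0.2000×177.700 + 0.0200×104.608 + 0.1800×63.242 + 0.5500×33.725 = 82.0086 per 1,000.
The 2018 intake: 0.0500×229.847 + 0.2000×209.479 + 0.0200×129.831 + 0.1800×80.229 + 0.5500×32.768 = 88.4484 per 1,000.
Ratio = 82.0086 ÷ 88.4484 = 0.92719.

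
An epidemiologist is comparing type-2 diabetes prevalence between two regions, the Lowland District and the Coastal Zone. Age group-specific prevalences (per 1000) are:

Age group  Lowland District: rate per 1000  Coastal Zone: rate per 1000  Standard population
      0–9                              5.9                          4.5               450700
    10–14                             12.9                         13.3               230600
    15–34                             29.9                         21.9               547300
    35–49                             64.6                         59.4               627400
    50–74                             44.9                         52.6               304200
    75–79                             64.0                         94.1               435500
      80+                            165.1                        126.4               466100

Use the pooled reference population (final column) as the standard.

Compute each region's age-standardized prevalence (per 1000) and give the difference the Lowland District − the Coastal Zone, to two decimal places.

Standard total = 3061800; weights = 0.1472, 0.0753, 0.1788, 0.2049, 0.0994, 0.1422, 0.1522.
The Lowland District: 0.1472×5.9 + 0.0753×12.9 + 0.1788×29.9 + 0.2049×64.6 + 0.0994×44.9 + 0.1422×64.0 + 0.1522×165.1 = 59.1194 per 1000.
The Coastal Zone: 0.1472×4.5 + 0.0753×13.3 + 0.1788×21.9 + 0.2049×59.4 + 0.0994×52.6 + 0.1422×94.1 + 0.1522×126.4 = 55.6029 per 1000.
Difference = 59.1194 − 55.6029 = 3.5165.

3.52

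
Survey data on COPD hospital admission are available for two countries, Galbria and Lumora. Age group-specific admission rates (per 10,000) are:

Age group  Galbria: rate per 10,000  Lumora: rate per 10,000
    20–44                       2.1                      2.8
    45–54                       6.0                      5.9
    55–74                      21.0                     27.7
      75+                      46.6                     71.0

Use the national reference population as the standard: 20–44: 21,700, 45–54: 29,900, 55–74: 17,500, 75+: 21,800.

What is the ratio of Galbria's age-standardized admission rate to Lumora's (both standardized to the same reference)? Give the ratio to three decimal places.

Standard total = 90,900; weights = 0.2387, 0.3289, 0.1925, 0.2398.
Galbria: 0.2387×2.1 + 0.3289×6.0 + 0.1925×21.0 + 0.2398×46.6 = 17.6936 per 10,000.
Lumora: 0.2387×2.8 + 0.3289×5.9 + 0.1925×27.7 + 0.2398×71.0 = 24.9694 per 10,000.
Ratio = 17.6936 ÷ 24.9694 = 0.70861.

0.709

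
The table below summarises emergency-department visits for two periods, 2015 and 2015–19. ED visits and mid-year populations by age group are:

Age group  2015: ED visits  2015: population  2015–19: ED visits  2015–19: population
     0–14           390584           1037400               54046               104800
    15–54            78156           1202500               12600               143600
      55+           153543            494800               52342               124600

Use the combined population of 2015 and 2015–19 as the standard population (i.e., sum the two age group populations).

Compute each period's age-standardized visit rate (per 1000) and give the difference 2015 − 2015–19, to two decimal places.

Age-specific rates per 1000 for 2015: 376.503, 64.995, 310.313.
For 2015–19: 515.706, 87.744, 420.080.
Combined standard total = 3107700; weights = 0.3675, 0.4331, 0.1993.
2015: 0.3675×376.503 + 0.4331×64.995 + 0.1993×310.313 = 228.3807 per 1000.
2015–19: 0.3675×515.706 + 0.4331×87.744 + 0.1993×420.080 = 311.2749 per 1000.
Difference = 228.3807 − 311.2749 = -82.8942.

-82.89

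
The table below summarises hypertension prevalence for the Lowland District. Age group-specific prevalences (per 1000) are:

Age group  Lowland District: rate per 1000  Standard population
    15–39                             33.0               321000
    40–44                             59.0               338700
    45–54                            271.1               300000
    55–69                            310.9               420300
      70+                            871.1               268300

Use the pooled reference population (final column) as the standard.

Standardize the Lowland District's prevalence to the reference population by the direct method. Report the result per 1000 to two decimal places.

Standard total = 1648300; weights = 0.1947, 0.2055, 0.1820, 0.2550, 0.1628.
Standardized rate: 0.1947×33.0 + 0.2055×59.0 + 0.1820×271.1 + 0.2550×310.9 + 0.1628×871.1 = 288.9606 per 1000.

288.96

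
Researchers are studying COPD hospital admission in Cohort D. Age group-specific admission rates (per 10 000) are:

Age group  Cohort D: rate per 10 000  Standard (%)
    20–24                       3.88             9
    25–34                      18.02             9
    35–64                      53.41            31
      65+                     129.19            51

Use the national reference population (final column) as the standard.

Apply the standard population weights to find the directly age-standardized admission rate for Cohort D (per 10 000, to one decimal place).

84.4

Standard weights: 0.09, 0.09, 0.31, 0.51.
Standardized rate: 0.0900×3.88 + 0.0900×18.02 + 0.3100×53.41 + 0.5100×129.19 = 84.4150 per 10 000.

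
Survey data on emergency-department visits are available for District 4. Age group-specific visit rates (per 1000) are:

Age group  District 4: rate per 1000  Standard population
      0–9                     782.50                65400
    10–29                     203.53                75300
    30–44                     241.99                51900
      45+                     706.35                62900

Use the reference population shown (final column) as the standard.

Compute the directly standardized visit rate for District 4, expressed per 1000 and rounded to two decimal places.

Standard total = 255500; weights = 0.2560, 0.2947, 0.2031, 0.2462.
Standardized rate: 0.2560×782.50 + 0.2947×203.53 + 0.2031×241.99 + 0.2462×706.35 = 483.3268 per 1000.

483.33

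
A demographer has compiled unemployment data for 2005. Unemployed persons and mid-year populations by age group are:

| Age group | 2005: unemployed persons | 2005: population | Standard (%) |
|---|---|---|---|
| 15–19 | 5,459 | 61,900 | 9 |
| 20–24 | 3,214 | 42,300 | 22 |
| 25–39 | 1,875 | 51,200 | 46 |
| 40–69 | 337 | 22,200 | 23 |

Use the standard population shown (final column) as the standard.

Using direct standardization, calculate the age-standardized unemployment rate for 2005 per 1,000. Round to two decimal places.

Age-specific rates per 1,000 for 2005: 88.191, 75.981, 36.621, 15.180.
Standard weights: 0.09, 0.22, 0.46, 0.23.
Standardized rate: 0.0900×88.191 + 0.2200×75.981 + 0.4600×36.621 + 0.2300×15.180 = 44.9901 per 1,000.

44.99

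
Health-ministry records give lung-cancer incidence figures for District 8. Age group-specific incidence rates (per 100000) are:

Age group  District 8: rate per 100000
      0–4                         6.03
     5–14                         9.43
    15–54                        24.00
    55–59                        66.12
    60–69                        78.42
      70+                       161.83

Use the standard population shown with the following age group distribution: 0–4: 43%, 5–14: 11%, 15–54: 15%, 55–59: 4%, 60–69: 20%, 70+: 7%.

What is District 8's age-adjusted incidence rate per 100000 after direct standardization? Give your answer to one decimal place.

Standard weights: 0.43, 0.11, 0.15, 0.04, 0.20, 0.07.
Standardized rate: 0.4300×6.03 + 0.1100×9.43 + 0.1500×24.00 + 0.0400×66.12 + 0.2000×78.42 + 0.0700×161.83 = 36.8871 per 100000.

36.9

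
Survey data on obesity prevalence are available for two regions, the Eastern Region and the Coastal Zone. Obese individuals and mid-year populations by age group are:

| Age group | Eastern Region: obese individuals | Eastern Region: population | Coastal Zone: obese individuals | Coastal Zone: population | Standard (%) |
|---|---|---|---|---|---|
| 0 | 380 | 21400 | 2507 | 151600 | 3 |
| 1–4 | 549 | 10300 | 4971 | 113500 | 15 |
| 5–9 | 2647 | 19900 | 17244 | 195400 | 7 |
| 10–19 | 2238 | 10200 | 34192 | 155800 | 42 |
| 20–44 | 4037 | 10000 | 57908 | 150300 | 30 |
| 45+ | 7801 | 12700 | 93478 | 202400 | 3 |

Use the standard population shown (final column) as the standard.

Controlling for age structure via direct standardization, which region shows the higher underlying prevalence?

Age-specific rates per 1000 for the Eastern Region: 17.757, 53.301, 133.015, 219.412, 403.700, 614.252.
For the Coastal Zone: 16.537, 43.797, 88.250, 219.461, 385.283, 461.848.
Standard weights: 0.03, 0.15, 0.07, 0.42, 0.30, 0.03.
The Eastern Region: 0.0300×17.757 + 0.1500×53.301 + 0.0700×133.015 + 0.4200×219.412 + 0.3000×403.700 + 0.0300×614.252 = 249.5294 per 1000.
The Coastal Zone: 0.0300×16.537 + 0.1500×43.797 + 0.0700×88.250 + 0.4200×219.461 + 0.3000×385.283 + 0.0300×461.848 = 234.8570 per 1000.
The crude rates (208.90 vs 217.03) would put the Coastal Zone higher, but that reflects its age composition; once standardized to a common age structure, the Eastern Region has the higher underlying rate.

Eastern Region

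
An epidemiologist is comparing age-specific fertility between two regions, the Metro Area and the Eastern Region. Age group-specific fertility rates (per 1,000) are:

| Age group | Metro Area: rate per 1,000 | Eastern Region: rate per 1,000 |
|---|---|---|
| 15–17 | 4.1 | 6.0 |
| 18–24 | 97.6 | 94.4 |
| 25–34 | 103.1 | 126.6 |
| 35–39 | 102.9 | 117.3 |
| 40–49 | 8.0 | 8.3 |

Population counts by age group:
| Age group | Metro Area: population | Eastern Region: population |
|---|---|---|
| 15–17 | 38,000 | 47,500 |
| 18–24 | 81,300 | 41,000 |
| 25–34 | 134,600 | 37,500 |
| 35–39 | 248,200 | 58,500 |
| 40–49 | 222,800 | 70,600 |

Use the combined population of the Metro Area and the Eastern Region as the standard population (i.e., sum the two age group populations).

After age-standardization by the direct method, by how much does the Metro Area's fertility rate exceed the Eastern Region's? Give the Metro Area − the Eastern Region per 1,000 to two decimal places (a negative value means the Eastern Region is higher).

Combined standard total = 980,000; weights = 0.0872, 0.1248, 0.1756, 0.3130, 0.2994.
The Metro Area: 0.0872×4.1 + 0.1248×97.6 + 0.1756×103.1 + 0.3130×102.9 + 0.2994×8.0 = 65.2420 per 1,000.
The Eastern Region: 0.0872×6.0 + 0.1248×94.4 + 0.1756×126.6 + 0.3130×117.3 + 0.2994×8.3 = 73.7317 per 1,000.
Difference = 65.2420 − 73.7317 = -8.4897.

-8.49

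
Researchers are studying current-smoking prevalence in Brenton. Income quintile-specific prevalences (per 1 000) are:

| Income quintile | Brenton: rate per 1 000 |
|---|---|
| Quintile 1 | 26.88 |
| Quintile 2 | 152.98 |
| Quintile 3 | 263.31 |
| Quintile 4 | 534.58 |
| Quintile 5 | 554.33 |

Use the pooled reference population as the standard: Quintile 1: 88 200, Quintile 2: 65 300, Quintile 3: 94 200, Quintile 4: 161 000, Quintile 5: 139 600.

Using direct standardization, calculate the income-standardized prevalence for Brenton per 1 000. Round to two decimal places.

Standard total = 548 300; weights = 0.1609, 0.1191, 0.1718, 0.2936, 0.2546.
Standardized rate: 0.1609×26.88 + 0.1191×152.98 + 0.1718×263.31 + 0.2936×534.58 + 0.2546×554.33 = 365.8874 per 1 000.

365.89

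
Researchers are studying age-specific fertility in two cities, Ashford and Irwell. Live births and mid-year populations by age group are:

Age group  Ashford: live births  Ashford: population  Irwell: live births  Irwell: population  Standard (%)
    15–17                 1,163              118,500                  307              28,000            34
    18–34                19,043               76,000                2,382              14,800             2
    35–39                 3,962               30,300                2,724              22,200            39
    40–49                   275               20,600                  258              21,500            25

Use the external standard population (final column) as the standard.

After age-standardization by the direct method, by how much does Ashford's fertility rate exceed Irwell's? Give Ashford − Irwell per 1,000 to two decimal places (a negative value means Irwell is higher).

Age-specific rates per 1,000 for Ashford: 9.814, 250.566, 130.759, 13.350.
For Irwell: 10.964, 160.946, 122.703, 12.000.
Standard weights: 0.34, 0.02, 0.39, 0.25.
Ashford: 0.3400×9.814 + 0.0200×250.566 + 0.3900×130.759 + 0.2500×13.350 = 62.6816 per 1,000.
Irwell: 0.3400×10.964 + 0.0200×160.946 + 0.3900×122.703 + 0.2500×12.000 = 57.8008 per 1,000.
Difference = 62.6816 − 57.8008 = 4.8808.

4.88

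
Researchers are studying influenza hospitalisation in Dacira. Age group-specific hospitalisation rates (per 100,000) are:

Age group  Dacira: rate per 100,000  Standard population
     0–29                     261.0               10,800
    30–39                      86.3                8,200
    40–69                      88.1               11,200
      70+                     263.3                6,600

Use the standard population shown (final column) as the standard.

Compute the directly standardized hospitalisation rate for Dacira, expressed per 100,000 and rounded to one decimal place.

Standard total = 36,800; weights = 0.2935, 0.2228, 0.3043, 0.1793.
Standardized rate: 0.2935×261.0 + 0.2228×86.3 + 0.3043×88.1 + 0.1793×263.3 = 169.8630 per 100,000.

169.9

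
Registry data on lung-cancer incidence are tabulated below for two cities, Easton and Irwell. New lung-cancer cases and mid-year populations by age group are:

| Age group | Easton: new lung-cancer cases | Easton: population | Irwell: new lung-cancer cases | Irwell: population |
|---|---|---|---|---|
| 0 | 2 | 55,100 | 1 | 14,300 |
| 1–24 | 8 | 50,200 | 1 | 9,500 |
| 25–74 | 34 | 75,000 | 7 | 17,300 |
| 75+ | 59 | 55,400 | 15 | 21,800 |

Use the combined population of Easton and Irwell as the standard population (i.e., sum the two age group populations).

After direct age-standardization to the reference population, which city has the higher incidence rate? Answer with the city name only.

Easton

Age-specific rates per 100,000 for Easton: 3.63, 15.94, 45.33, 106.50.
For Irwell: 6.99, 10.53, 40.46, 68.81.
Combined standard total = 298,600; weights = 0.2324, 0.1999, 0.3091, 0.2585.
Easton: 0.2324×3.63 + 0.1999×15.94 + 0.3091×45.33 + 0.2585×106.50 = 45.5768 per 100,000.
Irwell: 0.2324×6.99 + 0.1999×10.53 + 0.3091×40.46 + 0.2585×68.81 = 34.0266 per 100,000.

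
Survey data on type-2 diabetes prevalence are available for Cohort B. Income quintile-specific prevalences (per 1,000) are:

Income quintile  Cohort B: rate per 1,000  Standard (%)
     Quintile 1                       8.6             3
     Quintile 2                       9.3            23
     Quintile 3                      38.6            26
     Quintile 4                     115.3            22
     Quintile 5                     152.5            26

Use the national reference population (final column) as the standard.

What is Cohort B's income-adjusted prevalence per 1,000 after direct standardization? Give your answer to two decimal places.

Standard weights: 0.03, 0.23, 0.26, 0.22, 0.26.
Standardized rate: 0.0300×8.6 + 0.2300×9.3 + 0.2600×38.6 + 0.2200×115.3 + 0.2600×152.5 = 77.4490 per 1,000.

77.45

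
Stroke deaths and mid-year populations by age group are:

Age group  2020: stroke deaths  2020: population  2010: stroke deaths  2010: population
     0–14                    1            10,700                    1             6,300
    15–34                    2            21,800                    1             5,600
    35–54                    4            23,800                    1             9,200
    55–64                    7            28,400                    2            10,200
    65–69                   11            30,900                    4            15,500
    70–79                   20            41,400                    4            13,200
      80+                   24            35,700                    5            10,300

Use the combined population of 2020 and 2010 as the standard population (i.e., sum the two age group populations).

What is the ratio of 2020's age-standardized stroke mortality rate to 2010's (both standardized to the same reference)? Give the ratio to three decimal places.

1.336

Age-specific rates per 100,000 for 2020: 9.35, 9.17, 16.81, 24.65, 35.60, 48.31, 67.23.
For 2010: 15.87, 17.86, 10.87, 19.61, 25.81, 30.30, 48.54.
Combined standard total = 263,000; weights = 0.0646, 0.1042, 0.1255, 0.1468, 0.1764, 0.2076, 0.1749.
2020: 0.0646×9.35 + 0.1042×9.17 + 0.1255×16.81 + 0.1468×24.65 + 0.1764×35.60 + 0.2076×48.31 + 0.1749×67.23 = 35.3543 per 100,000.
2010: 0.0646×15.87 + 0.1042×17.86 + 0.1255×10.87 + 0.1468×19.61 + 0.1764×25.81 + 0.2076×30.30 + 0.1749×48.54 = 26.4626 per 100,000.
Ratio = 35.3543 ÷ 26.4626 = 1.33601.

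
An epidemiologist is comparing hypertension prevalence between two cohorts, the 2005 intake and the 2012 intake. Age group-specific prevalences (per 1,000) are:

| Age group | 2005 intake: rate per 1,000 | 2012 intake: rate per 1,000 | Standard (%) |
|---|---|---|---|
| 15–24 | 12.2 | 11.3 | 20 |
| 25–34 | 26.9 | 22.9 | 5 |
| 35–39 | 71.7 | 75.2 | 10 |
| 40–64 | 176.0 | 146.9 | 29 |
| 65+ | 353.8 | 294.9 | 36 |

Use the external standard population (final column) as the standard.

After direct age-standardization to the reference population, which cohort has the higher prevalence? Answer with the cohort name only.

Standard weights: 0.20, 0.05, 0.10, 0.29, 0.36.
The 2005 intake: 0.2000×12.2 + 0.0500×26.9 + 0.1000×71.7 + 0.2900×176.0 + 0.3600×353.8 = 189.3630 per 1,000.
The 2012 intake: 0.2000×11.3 + 0.0500×22.9 + 0.1000×75.2 + 0.2900×146.9 + 0.3600×294.9 = 159.6900 per 1,000.

2005 intake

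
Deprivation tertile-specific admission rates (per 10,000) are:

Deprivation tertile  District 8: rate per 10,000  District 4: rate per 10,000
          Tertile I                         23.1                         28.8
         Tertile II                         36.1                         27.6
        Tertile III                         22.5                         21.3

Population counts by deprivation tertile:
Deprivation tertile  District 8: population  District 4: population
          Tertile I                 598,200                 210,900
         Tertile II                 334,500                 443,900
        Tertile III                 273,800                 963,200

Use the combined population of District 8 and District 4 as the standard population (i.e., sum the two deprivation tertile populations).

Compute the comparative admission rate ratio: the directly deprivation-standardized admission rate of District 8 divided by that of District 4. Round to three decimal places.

1.049

Combined standard total = 2,824,500; weights = 0.2865, 0.2756, 0.4380.
District 8: 0.2865×23.1 + 0.2756×36.1 + 0.4380×22.5 = 26.4199 per 10,000.
District 4: 0.2865×28.8 + 0.2756×27.6 + 0.4380×21.3 = 25.1846 per 10,000.
Ratio = 26.4199 ÷ 25.1846 = 1.04905.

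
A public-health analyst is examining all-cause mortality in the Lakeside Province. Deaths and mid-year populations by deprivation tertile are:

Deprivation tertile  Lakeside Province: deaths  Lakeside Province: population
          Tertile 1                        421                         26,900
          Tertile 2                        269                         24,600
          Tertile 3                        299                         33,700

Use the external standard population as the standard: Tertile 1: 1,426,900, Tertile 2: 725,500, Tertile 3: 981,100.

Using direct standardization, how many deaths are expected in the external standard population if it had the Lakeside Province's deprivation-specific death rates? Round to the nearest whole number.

Deprivation-specific rates per 100,000 for the Lakeside Province: 1565.06, 1093.50, 887.24.
Expected deaths = Σ (standard pop × deprivation-specific rate ÷ 100,000)
= 1,426,900×1565.06/100,000 + 725,500×1093.50/100,000 + 981,100×887.24/100,000
= 22331.78 + 7933.31 + 8704.72 = 38969.81.

38970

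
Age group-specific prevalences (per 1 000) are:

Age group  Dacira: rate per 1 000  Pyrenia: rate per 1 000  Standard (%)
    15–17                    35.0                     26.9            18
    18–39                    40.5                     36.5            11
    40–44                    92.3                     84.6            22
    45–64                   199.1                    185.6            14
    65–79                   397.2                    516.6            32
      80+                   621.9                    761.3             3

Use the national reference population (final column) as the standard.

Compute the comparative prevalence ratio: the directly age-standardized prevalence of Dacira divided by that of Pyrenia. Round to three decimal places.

Standard weights: 0.18, 0.11, 0.22, 0.14, 0.32, 0.03.
Dacira: 0.1800×35.0 + 0.1100×40.5 + 0.2200×92.3 + 0.1400×199.1 + 0.3200×397.2 + 0.0300×621.9 = 204.6960 per 1 000.
Pyrenia: 0.1800×26.9 + 0.1100×36.5 + 0.2200×84.6 + 0.1400×185.6 + 0.3200×516.6 + 0.0300×761.3 = 241.6040 per 1 000.
Ratio = 204.6960 ÷ 241.6040 = 0.84724.

0.847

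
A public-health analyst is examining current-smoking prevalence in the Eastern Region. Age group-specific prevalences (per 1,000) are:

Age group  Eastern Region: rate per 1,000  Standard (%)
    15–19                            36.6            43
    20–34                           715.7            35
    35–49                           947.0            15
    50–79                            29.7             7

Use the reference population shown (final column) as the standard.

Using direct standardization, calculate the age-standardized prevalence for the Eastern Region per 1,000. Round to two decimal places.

Standard weights: 0.43, 0.35, 0.15, 0.07.
Standardized rate: 0.4300×36.6 + 0.3500×715.7 + 0.1500×947.0 + 0.0700×29.7 = 410.3620 per 1,000.

410.36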